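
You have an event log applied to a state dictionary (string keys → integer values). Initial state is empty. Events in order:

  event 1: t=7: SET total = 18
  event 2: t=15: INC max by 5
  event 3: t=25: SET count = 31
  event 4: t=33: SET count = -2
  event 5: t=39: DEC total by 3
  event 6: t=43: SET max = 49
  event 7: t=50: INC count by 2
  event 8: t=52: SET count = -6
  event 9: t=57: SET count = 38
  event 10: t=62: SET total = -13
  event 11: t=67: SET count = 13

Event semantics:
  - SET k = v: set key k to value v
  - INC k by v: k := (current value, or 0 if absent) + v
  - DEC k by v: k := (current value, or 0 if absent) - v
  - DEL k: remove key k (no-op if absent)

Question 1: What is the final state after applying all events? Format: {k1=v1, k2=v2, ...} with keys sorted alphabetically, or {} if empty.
Answer: {count=13, max=49, total=-13}

Derivation:
  after event 1 (t=7: SET total = 18): {total=18}
  after event 2 (t=15: INC max by 5): {max=5, total=18}
  after event 3 (t=25: SET count = 31): {count=31, max=5, total=18}
  after event 4 (t=33: SET count = -2): {count=-2, max=5, total=18}
  after event 5 (t=39: DEC total by 3): {count=-2, max=5, total=15}
  after event 6 (t=43: SET max = 49): {count=-2, max=49, total=15}
  after event 7 (t=50: INC count by 2): {count=0, max=49, total=15}
  after event 8 (t=52: SET count = -6): {count=-6, max=49, total=15}
  after event 9 (t=57: SET count = 38): {count=38, max=49, total=15}
  after event 10 (t=62: SET total = -13): {count=38, max=49, total=-13}
  after event 11 (t=67: SET count = 13): {count=13, max=49, total=-13}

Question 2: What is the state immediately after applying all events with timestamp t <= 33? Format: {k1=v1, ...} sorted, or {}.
Answer: {count=-2, max=5, total=18}

Derivation:
Apply events with t <= 33 (4 events):
  after event 1 (t=7: SET total = 18): {total=18}
  after event 2 (t=15: INC max by 5): {max=5, total=18}
  after event 3 (t=25: SET count = 31): {count=31, max=5, total=18}
  after event 4 (t=33: SET count = -2): {count=-2, max=5, total=18}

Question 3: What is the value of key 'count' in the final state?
Track key 'count' through all 11 events:
  event 1 (t=7: SET total = 18): count unchanged
  event 2 (t=15: INC max by 5): count unchanged
  event 3 (t=25: SET count = 31): count (absent) -> 31
  event 4 (t=33: SET count = -2): count 31 -> -2
  event 5 (t=39: DEC total by 3): count unchanged
  event 6 (t=43: SET max = 49): count unchanged
  event 7 (t=50: INC count by 2): count -2 -> 0
  event 8 (t=52: SET count = -6): count 0 -> -6
  event 9 (t=57: SET count = 38): count -6 -> 38
  event 10 (t=62: SET total = -13): count unchanged
  event 11 (t=67: SET count = 13): count 38 -> 13
Final: count = 13

Answer: 13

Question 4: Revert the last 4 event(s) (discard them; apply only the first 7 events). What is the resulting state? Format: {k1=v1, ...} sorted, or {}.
Answer: {count=0, max=49, total=15}

Derivation:
Keep first 7 events (discard last 4):
  after event 1 (t=7: SET total = 18): {total=18}
  after event 2 (t=15: INC max by 5): {max=5, total=18}
  after event 3 (t=25: SET count = 31): {count=31, max=5, total=18}
  after event 4 (t=33: SET count = -2): {count=-2, max=5, total=18}
  after event 5 (t=39: DEC total by 3): {count=-2, max=5, total=15}
  after event 6 (t=43: SET max = 49): {count=-2, max=49, total=15}
  after event 7 (t=50: INC count by 2): {count=0, max=49, total=15}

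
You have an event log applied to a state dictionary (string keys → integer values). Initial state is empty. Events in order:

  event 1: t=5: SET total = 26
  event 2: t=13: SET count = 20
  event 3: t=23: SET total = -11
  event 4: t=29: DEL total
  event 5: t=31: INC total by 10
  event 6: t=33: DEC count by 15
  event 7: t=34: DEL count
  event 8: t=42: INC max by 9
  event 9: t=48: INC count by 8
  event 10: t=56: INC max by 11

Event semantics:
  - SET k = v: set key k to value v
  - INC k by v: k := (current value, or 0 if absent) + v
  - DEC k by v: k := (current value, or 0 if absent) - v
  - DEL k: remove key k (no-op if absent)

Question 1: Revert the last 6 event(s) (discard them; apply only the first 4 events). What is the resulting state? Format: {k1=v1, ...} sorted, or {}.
Answer: {count=20}

Derivation:
Keep first 4 events (discard last 6):
  after event 1 (t=5: SET total = 26): {total=26}
  after event 2 (t=13: SET count = 20): {count=20, total=26}
  after event 3 (t=23: SET total = -11): {count=20, total=-11}
  after event 4 (t=29: DEL total): {count=20}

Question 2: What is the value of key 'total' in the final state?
Answer: 10

Derivation:
Track key 'total' through all 10 events:
  event 1 (t=5: SET total = 26): total (absent) -> 26
  event 2 (t=13: SET count = 20): total unchanged
  event 3 (t=23: SET total = -11): total 26 -> -11
  event 4 (t=29: DEL total): total -11 -> (absent)
  event 5 (t=31: INC total by 10): total (absent) -> 10
  event 6 (t=33: DEC count by 15): total unchanged
  event 7 (t=34: DEL count): total unchanged
  event 8 (t=42: INC max by 9): total unchanged
  event 9 (t=48: INC count by 8): total unchanged
  event 10 (t=56: INC max by 11): total unchanged
Final: total = 10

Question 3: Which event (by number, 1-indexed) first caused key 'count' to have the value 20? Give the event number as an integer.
Looking for first event where count becomes 20:
  event 2: count (absent) -> 20  <-- first match

Answer: 2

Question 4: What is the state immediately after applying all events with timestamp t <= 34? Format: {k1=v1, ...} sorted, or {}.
Apply events with t <= 34 (7 events):
  after event 1 (t=5: SET total = 26): {total=26}
  after event 2 (t=13: SET count = 20): {count=20, total=26}
  after event 3 (t=23: SET total = -11): {count=20, total=-11}
  after event 4 (t=29: DEL total): {count=20}
  after event 5 (t=31: INC total by 10): {count=20, total=10}
  after event 6 (t=33: DEC count by 15): {count=5, total=10}
  after event 7 (t=34: DEL count): {total=10}

Answer: {total=10}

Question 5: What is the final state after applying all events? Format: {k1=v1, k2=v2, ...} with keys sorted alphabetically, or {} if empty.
  after event 1 (t=5: SET total = 26): {total=26}
  after event 2 (t=13: SET count = 20): {count=20, total=26}
  after event 3 (t=23: SET total = -11): {count=20, total=-11}
  after event 4 (t=29: DEL total): {count=20}
  after event 5 (t=31: INC total by 10): {count=20, total=10}
  after event 6 (t=33: DEC count by 15): {count=5, total=10}
  after event 7 (t=34: DEL count): {total=10}
  after event 8 (t=42: INC max by 9): {max=9, total=10}
  after event 9 (t=48: INC count by 8): {count=8, max=9, total=10}
  after event 10 (t=56: INC max by 11): {count=8, max=20, total=10}

Answer: {count=8, max=20, total=10}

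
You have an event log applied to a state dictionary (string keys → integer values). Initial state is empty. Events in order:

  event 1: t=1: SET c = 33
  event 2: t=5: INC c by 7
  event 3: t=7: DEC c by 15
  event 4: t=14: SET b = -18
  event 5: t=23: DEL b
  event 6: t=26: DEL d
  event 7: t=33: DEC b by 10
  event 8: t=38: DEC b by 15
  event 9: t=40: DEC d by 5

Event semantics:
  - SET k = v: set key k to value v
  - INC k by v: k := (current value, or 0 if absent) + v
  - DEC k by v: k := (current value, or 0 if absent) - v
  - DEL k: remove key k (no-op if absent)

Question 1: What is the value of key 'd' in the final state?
Track key 'd' through all 9 events:
  event 1 (t=1: SET c = 33): d unchanged
  event 2 (t=5: INC c by 7): d unchanged
  event 3 (t=7: DEC c by 15): d unchanged
  event 4 (t=14: SET b = -18): d unchanged
  event 5 (t=23: DEL b): d unchanged
  event 6 (t=26: DEL d): d (absent) -> (absent)
  event 7 (t=33: DEC b by 10): d unchanged
  event 8 (t=38: DEC b by 15): d unchanged
  event 9 (t=40: DEC d by 5): d (absent) -> -5
Final: d = -5

Answer: -5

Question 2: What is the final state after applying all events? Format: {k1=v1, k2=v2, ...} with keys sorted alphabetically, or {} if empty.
Answer: {b=-25, c=25, d=-5}

Derivation:
  after event 1 (t=1: SET c = 33): {c=33}
  after event 2 (t=5: INC c by 7): {c=40}
  after event 3 (t=7: DEC c by 15): {c=25}
  after event 4 (t=14: SET b = -18): {b=-18, c=25}
  after event 5 (t=23: DEL b): {c=25}
  after event 6 (t=26: DEL d): {c=25}
  after event 7 (t=33: DEC b by 10): {b=-10, c=25}
  after event 8 (t=38: DEC b by 15): {b=-25, c=25}
  after event 9 (t=40: DEC d by 5): {b=-25, c=25, d=-5}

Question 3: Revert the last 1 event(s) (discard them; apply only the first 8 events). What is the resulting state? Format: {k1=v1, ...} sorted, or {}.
Keep first 8 events (discard last 1):
  after event 1 (t=1: SET c = 33): {c=33}
  after event 2 (t=5: INC c by 7): {c=40}
  after event 3 (t=7: DEC c by 15): {c=25}
  after event 4 (t=14: SET b = -18): {b=-18, c=25}
  after event 5 (t=23: DEL b): {c=25}
  after event 6 (t=26: DEL d): {c=25}
  after event 7 (t=33: DEC b by 10): {b=-10, c=25}
  after event 8 (t=38: DEC b by 15): {b=-25, c=25}

Answer: {b=-25, c=25}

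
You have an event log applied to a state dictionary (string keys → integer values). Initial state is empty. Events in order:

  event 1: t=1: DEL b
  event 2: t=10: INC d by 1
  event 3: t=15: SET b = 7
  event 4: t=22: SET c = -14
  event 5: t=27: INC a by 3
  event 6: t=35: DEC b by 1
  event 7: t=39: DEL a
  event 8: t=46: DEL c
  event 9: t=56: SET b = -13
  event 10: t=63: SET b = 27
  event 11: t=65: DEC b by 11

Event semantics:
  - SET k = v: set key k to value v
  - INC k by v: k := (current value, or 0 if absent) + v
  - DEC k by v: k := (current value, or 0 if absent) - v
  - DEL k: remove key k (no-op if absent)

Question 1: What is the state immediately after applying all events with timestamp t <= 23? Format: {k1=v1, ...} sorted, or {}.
Answer: {b=7, c=-14, d=1}

Derivation:
Apply events with t <= 23 (4 events):
  after event 1 (t=1: DEL b): {}
  after event 2 (t=10: INC d by 1): {d=1}
  after event 3 (t=15: SET b = 7): {b=7, d=1}
  after event 4 (t=22: SET c = -14): {b=7, c=-14, d=1}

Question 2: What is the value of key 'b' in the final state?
Track key 'b' through all 11 events:
  event 1 (t=1: DEL b): b (absent) -> (absent)
  event 2 (t=10: INC d by 1): b unchanged
  event 3 (t=15: SET b = 7): b (absent) -> 7
  event 4 (t=22: SET c = -14): b unchanged
  event 5 (t=27: INC a by 3): b unchanged
  event 6 (t=35: DEC b by 1): b 7 -> 6
  event 7 (t=39: DEL a): b unchanged
  event 8 (t=46: DEL c): b unchanged
  event 9 (t=56: SET b = -13): b 6 -> -13
  event 10 (t=63: SET b = 27): b -13 -> 27
  event 11 (t=65: DEC b by 11): b 27 -> 16
Final: b = 16

Answer: 16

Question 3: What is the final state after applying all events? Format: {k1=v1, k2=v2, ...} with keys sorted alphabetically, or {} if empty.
Answer: {b=16, d=1}

Derivation:
  after event 1 (t=1: DEL b): {}
  after event 2 (t=10: INC d by 1): {d=1}
  after event 3 (t=15: SET b = 7): {b=7, d=1}
  after event 4 (t=22: SET c = -14): {b=7, c=-14, d=1}
  after event 5 (t=27: INC a by 3): {a=3, b=7, c=-14, d=1}
  after event 6 (t=35: DEC b by 1): {a=3, b=6, c=-14, d=1}
  after event 7 (t=39: DEL a): {b=6, c=-14, d=1}
  after event 8 (t=46: DEL c): {b=6, d=1}
  after event 9 (t=56: SET b = -13): {b=-13, d=1}
  after event 10 (t=63: SET b = 27): {b=27, d=1}
  after event 11 (t=65: DEC b by 11): {b=16, d=1}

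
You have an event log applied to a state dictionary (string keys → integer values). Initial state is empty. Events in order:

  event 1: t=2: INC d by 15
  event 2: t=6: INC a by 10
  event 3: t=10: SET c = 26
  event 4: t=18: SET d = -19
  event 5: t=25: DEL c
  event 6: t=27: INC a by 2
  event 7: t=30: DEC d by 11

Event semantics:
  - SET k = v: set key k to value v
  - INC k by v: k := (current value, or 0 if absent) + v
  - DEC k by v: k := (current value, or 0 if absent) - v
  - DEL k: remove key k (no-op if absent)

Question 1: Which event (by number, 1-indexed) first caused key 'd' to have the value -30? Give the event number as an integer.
Looking for first event where d becomes -30:
  event 1: d = 15
  event 2: d = 15
  event 3: d = 15
  event 4: d = -19
  event 5: d = -19
  event 6: d = -19
  event 7: d -19 -> -30  <-- first match

Answer: 7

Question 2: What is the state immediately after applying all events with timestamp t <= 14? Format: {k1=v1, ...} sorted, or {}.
Answer: {a=10, c=26, d=15}

Derivation:
Apply events with t <= 14 (3 events):
  after event 1 (t=2: INC d by 15): {d=15}
  after event 2 (t=6: INC a by 10): {a=10, d=15}
  after event 3 (t=10: SET c = 26): {a=10, c=26, d=15}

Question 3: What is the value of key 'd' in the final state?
Track key 'd' through all 7 events:
  event 1 (t=2: INC d by 15): d (absent) -> 15
  event 2 (t=6: INC a by 10): d unchanged
  event 3 (t=10: SET c = 26): d unchanged
  event 4 (t=18: SET d = -19): d 15 -> -19
  event 5 (t=25: DEL c): d unchanged
  event 6 (t=27: INC a by 2): d unchanged
  event 7 (t=30: DEC d by 11): d -19 -> -30
Final: d = -30

Answer: -30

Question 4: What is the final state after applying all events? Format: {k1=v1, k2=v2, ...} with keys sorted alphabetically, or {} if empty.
  after event 1 (t=2: INC d by 15): {d=15}
  after event 2 (t=6: INC a by 10): {a=10, d=15}
  after event 3 (t=10: SET c = 26): {a=10, c=26, d=15}
  after event 4 (t=18: SET d = -19): {a=10, c=26, d=-19}
  after event 5 (t=25: DEL c): {a=10, d=-19}
  after event 6 (t=27: INC a by 2): {a=12, d=-19}
  after event 7 (t=30: DEC d by 11): {a=12, d=-30}

Answer: {a=12, d=-30}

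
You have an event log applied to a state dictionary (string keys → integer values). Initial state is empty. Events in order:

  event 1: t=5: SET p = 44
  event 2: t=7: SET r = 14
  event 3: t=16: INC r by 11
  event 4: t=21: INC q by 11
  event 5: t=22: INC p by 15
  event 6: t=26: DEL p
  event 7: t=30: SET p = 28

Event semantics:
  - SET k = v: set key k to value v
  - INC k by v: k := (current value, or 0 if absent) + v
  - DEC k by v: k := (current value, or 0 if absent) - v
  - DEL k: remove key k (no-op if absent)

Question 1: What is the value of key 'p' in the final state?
Track key 'p' through all 7 events:
  event 1 (t=5: SET p = 44): p (absent) -> 44
  event 2 (t=7: SET r = 14): p unchanged
  event 3 (t=16: INC r by 11): p unchanged
  event 4 (t=21: INC q by 11): p unchanged
  event 5 (t=22: INC p by 15): p 44 -> 59
  event 6 (t=26: DEL p): p 59 -> (absent)
  event 7 (t=30: SET p = 28): p (absent) -> 28
Final: p = 28

Answer: 28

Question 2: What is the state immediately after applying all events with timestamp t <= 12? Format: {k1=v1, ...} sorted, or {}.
Apply events with t <= 12 (2 events):
  after event 1 (t=5: SET p = 44): {p=44}
  after event 2 (t=7: SET r = 14): {p=44, r=14}

Answer: {p=44, r=14}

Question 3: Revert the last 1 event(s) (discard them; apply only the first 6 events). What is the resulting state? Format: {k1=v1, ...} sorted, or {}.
Keep first 6 events (discard last 1):
  after event 1 (t=5: SET p = 44): {p=44}
  after event 2 (t=7: SET r = 14): {p=44, r=14}
  after event 3 (t=16: INC r by 11): {p=44, r=25}
  after event 4 (t=21: INC q by 11): {p=44, q=11, r=25}
  after event 5 (t=22: INC p by 15): {p=59, q=11, r=25}
  after event 6 (t=26: DEL p): {q=11, r=25}

Answer: {q=11, r=25}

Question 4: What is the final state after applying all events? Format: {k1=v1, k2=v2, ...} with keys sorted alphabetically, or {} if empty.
  after event 1 (t=5: SET p = 44): {p=44}
  after event 2 (t=7: SET r = 14): {p=44, r=14}
  after event 3 (t=16: INC r by 11): {p=44, r=25}
  after event 4 (t=21: INC q by 11): {p=44, q=11, r=25}
  after event 5 (t=22: INC p by 15): {p=59, q=11, r=25}
  after event 6 (t=26: DEL p): {q=11, r=25}
  after event 7 (t=30: SET p = 28): {p=28, q=11, r=25}

Answer: {p=28, q=11, r=25}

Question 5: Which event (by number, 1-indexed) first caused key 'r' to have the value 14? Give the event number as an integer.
Looking for first event where r becomes 14:
  event 2: r (absent) -> 14  <-- first match

Answer: 2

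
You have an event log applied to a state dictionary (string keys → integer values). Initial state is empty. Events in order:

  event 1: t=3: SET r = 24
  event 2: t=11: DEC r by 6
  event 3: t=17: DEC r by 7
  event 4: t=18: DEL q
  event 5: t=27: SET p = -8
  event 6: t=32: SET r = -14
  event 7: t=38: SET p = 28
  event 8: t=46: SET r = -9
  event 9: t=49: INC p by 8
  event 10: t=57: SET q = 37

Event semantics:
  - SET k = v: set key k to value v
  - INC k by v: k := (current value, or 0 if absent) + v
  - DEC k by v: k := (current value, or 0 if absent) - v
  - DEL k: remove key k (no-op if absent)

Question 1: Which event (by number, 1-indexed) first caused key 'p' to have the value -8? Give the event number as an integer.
Answer: 5

Derivation:
Looking for first event where p becomes -8:
  event 5: p (absent) -> -8  <-- first match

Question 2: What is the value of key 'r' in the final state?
Track key 'r' through all 10 events:
  event 1 (t=3: SET r = 24): r (absent) -> 24
  event 2 (t=11: DEC r by 6): r 24 -> 18
  event 3 (t=17: DEC r by 7): r 18 -> 11
  event 4 (t=18: DEL q): r unchanged
  event 5 (t=27: SET p = -8): r unchanged
  event 6 (t=32: SET r = -14): r 11 -> -14
  event 7 (t=38: SET p = 28): r unchanged
  event 8 (t=46: SET r = -9): r -14 -> -9
  event 9 (t=49: INC p by 8): r unchanged
  event 10 (t=57: SET q = 37): r unchanged
Final: r = -9

Answer: -9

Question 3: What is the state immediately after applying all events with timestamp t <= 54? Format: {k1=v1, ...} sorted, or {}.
Answer: {p=36, r=-9}

Derivation:
Apply events with t <= 54 (9 events):
  after event 1 (t=3: SET r = 24): {r=24}
  after event 2 (t=11: DEC r by 6): {r=18}
  after event 3 (t=17: DEC r by 7): {r=11}
  after event 4 (t=18: DEL q): {r=11}
  after event 5 (t=27: SET p = -8): {p=-8, r=11}
  after event 6 (t=32: SET r = -14): {p=-8, r=-14}
  after event 7 (t=38: SET p = 28): {p=28, r=-14}
  after event 8 (t=46: SET r = -9): {p=28, r=-9}
  after event 9 (t=49: INC p by 8): {p=36, r=-9}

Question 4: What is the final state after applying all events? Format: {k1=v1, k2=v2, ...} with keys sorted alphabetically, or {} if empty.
Answer: {p=36, q=37, r=-9}

Derivation:
  after event 1 (t=3: SET r = 24): {r=24}
  after event 2 (t=11: DEC r by 6): {r=18}
  after event 3 (t=17: DEC r by 7): {r=11}
  after event 4 (t=18: DEL q): {r=11}
  after event 5 (t=27: SET p = -8): {p=-8, r=11}
  after event 6 (t=32: SET r = -14): {p=-8, r=-14}
  after event 7 (t=38: SET p = 28): {p=28, r=-14}
  after event 8 (t=46: SET r = -9): {p=28, r=-9}
  after event 9 (t=49: INC p by 8): {p=36, r=-9}
  after event 10 (t=57: SET q = 37): {p=36, q=37, r=-9}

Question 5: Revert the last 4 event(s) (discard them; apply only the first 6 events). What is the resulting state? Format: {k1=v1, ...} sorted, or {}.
Keep first 6 events (discard last 4):
  after event 1 (t=3: SET r = 24): {r=24}
  after event 2 (t=11: DEC r by 6): {r=18}
  after event 3 (t=17: DEC r by 7): {r=11}
  after event 4 (t=18: DEL q): {r=11}
  after event 5 (t=27: SET p = -8): {p=-8, r=11}
  after event 6 (t=32: SET r = -14): {p=-8, r=-14}

Answer: {p=-8, r=-14}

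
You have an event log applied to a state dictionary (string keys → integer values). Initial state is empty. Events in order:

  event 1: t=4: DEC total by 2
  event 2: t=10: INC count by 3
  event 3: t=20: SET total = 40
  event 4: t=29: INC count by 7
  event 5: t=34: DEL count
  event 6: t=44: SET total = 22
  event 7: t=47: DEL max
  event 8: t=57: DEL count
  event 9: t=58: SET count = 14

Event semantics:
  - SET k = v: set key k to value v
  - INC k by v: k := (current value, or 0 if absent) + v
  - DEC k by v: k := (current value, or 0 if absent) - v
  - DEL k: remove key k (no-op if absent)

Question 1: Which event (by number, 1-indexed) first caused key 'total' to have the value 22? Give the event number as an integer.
Looking for first event where total becomes 22:
  event 1: total = -2
  event 2: total = -2
  event 3: total = 40
  event 4: total = 40
  event 5: total = 40
  event 6: total 40 -> 22  <-- first match

Answer: 6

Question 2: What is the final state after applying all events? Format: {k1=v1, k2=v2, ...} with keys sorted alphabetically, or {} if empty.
  after event 1 (t=4: DEC total by 2): {total=-2}
  after event 2 (t=10: INC count by 3): {count=3, total=-2}
  after event 3 (t=20: SET total = 40): {count=3, total=40}
  after event 4 (t=29: INC count by 7): {count=10, total=40}
  after event 5 (t=34: DEL count): {total=40}
  after event 6 (t=44: SET total = 22): {total=22}
  after event 7 (t=47: DEL max): {total=22}
  after event 8 (t=57: DEL count): {total=22}
  after event 9 (t=58: SET count = 14): {count=14, total=22}

Answer: {count=14, total=22}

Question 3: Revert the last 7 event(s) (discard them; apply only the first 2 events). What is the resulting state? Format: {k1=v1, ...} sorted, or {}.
Answer: {count=3, total=-2}

Derivation:
Keep first 2 events (discard last 7):
  after event 1 (t=4: DEC total by 2): {total=-2}
  after event 2 (t=10: INC count by 3): {count=3, total=-2}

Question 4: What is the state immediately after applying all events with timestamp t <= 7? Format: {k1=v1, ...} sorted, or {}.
Apply events with t <= 7 (1 events):
  after event 1 (t=4: DEC total by 2): {total=-2}

Answer: {total=-2}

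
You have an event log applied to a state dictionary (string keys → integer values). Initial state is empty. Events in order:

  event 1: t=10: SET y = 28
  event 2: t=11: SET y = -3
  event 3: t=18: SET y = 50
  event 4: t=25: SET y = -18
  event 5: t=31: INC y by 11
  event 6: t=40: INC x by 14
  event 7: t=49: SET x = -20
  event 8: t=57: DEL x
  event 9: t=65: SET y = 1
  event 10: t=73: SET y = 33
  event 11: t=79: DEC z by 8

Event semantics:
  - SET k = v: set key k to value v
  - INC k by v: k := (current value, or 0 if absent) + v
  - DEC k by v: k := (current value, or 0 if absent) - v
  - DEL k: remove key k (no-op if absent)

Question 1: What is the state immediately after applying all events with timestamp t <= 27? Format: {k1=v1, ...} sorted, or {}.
Answer: {y=-18}

Derivation:
Apply events with t <= 27 (4 events):
  after event 1 (t=10: SET y = 28): {y=28}
  after event 2 (t=11: SET y = -3): {y=-3}
  after event 3 (t=18: SET y = 50): {y=50}
  after event 4 (t=25: SET y = -18): {y=-18}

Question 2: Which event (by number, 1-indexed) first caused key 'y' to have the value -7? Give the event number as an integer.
Looking for first event where y becomes -7:
  event 1: y = 28
  event 2: y = -3
  event 3: y = 50
  event 4: y = -18
  event 5: y -18 -> -7  <-- first match

Answer: 5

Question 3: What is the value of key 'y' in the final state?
Track key 'y' through all 11 events:
  event 1 (t=10: SET y = 28): y (absent) -> 28
  event 2 (t=11: SET y = -3): y 28 -> -3
  event 3 (t=18: SET y = 50): y -3 -> 50
  event 4 (t=25: SET y = -18): y 50 -> -18
  event 5 (t=31: INC y by 11): y -18 -> -7
  event 6 (t=40: INC x by 14): y unchanged
  event 7 (t=49: SET x = -20): y unchanged
  event 8 (t=57: DEL x): y unchanged
  event 9 (t=65: SET y = 1): y -7 -> 1
  event 10 (t=73: SET y = 33): y 1 -> 33
  event 11 (t=79: DEC z by 8): y unchanged
Final: y = 33

Answer: 33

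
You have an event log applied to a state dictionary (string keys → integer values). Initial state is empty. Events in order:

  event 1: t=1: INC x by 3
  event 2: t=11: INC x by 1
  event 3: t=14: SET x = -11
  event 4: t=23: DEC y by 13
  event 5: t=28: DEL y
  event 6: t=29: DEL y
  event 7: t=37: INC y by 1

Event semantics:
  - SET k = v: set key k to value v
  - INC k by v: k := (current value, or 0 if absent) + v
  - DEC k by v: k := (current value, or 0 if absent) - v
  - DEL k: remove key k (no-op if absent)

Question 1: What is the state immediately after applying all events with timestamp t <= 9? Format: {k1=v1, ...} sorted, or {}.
Apply events with t <= 9 (1 events):
  after event 1 (t=1: INC x by 3): {x=3}

Answer: {x=3}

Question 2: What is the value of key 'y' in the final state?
Track key 'y' through all 7 events:
  event 1 (t=1: INC x by 3): y unchanged
  event 2 (t=11: INC x by 1): y unchanged
  event 3 (t=14: SET x = -11): y unchanged
  event 4 (t=23: DEC y by 13): y (absent) -> -13
  event 5 (t=28: DEL y): y -13 -> (absent)
  event 6 (t=29: DEL y): y (absent) -> (absent)
  event 7 (t=37: INC y by 1): y (absent) -> 1
Final: y = 1

Answer: 1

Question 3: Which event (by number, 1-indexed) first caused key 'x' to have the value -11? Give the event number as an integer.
Looking for first event where x becomes -11:
  event 1: x = 3
  event 2: x = 4
  event 3: x 4 -> -11  <-- first match

Answer: 3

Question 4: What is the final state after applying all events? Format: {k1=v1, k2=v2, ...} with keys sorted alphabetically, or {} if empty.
Answer: {x=-11, y=1}

Derivation:
  after event 1 (t=1: INC x by 3): {x=3}
  after event 2 (t=11: INC x by 1): {x=4}
  after event 3 (t=14: SET x = -11): {x=-11}
  after event 4 (t=23: DEC y by 13): {x=-11, y=-13}
  after event 5 (t=28: DEL y): {x=-11}
  after event 6 (t=29: DEL y): {x=-11}
  after event 7 (t=37: INC y by 1): {x=-11, y=1}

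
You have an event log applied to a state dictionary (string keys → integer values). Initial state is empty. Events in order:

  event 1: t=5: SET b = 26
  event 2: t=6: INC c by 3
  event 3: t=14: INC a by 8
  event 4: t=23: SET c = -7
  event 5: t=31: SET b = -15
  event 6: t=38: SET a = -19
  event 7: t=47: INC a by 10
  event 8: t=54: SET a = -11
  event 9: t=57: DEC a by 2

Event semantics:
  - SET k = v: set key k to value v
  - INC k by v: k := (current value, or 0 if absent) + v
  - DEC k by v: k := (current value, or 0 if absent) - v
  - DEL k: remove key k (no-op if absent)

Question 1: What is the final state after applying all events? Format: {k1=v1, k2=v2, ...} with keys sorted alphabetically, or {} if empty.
  after event 1 (t=5: SET b = 26): {b=26}
  after event 2 (t=6: INC c by 3): {b=26, c=3}
  after event 3 (t=14: INC a by 8): {a=8, b=26, c=3}
  after event 4 (t=23: SET c = -7): {a=8, b=26, c=-7}
  after event 5 (t=31: SET b = -15): {a=8, b=-15, c=-7}
  after event 6 (t=38: SET a = -19): {a=-19, b=-15, c=-7}
  after event 7 (t=47: INC a by 10): {a=-9, b=-15, c=-7}
  after event 8 (t=54: SET a = -11): {a=-11, b=-15, c=-7}
  after event 9 (t=57: DEC a by 2): {a=-13, b=-15, c=-7}

Answer: {a=-13, b=-15, c=-7}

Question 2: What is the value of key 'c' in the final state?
Track key 'c' through all 9 events:
  event 1 (t=5: SET b = 26): c unchanged
  event 2 (t=6: INC c by 3): c (absent) -> 3
  event 3 (t=14: INC a by 8): c unchanged
  event 4 (t=23: SET c = -7): c 3 -> -7
  event 5 (t=31: SET b = -15): c unchanged
  event 6 (t=38: SET a = -19): c unchanged
  event 7 (t=47: INC a by 10): c unchanged
  event 8 (t=54: SET a = -11): c unchanged
  event 9 (t=57: DEC a by 2): c unchanged
Final: c = -7

Answer: -7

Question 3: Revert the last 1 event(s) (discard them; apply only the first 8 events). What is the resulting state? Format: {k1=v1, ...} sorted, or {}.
Answer: {a=-11, b=-15, c=-7}

Derivation:
Keep first 8 events (discard last 1):
  after event 1 (t=5: SET b = 26): {b=26}
  after event 2 (t=6: INC c by 3): {b=26, c=3}
  after event 3 (t=14: INC a by 8): {a=8, b=26, c=3}
  after event 4 (t=23: SET c = -7): {a=8, b=26, c=-7}
  after event 5 (t=31: SET b = -15): {a=8, b=-15, c=-7}
  after event 6 (t=38: SET a = -19): {a=-19, b=-15, c=-7}
  after event 7 (t=47: INC a by 10): {a=-9, b=-15, c=-7}
  after event 8 (t=54: SET a = -11): {a=-11, b=-15, c=-7}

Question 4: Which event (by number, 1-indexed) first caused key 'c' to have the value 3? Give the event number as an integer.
Looking for first event where c becomes 3:
  event 2: c (absent) -> 3  <-- first match

Answer: 2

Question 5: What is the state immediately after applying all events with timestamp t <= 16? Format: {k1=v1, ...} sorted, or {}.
Answer: {a=8, b=26, c=3}

Derivation:
Apply events with t <= 16 (3 events):
  after event 1 (t=5: SET b = 26): {b=26}
  after event 2 (t=6: INC c by 3): {b=26, c=3}
  after event 3 (t=14: INC a by 8): {a=8, b=26, c=3}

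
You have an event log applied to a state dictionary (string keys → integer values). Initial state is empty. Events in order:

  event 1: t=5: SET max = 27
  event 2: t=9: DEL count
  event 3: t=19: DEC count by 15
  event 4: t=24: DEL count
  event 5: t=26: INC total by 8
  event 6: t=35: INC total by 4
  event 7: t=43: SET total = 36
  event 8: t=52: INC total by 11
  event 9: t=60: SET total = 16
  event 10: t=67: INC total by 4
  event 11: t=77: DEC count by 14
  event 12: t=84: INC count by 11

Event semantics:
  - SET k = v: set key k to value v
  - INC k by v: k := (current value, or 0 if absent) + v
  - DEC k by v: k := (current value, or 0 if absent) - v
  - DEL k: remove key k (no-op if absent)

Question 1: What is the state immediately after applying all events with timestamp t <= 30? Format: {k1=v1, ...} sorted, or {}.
Apply events with t <= 30 (5 events):
  after event 1 (t=5: SET max = 27): {max=27}
  after event 2 (t=9: DEL count): {max=27}
  after event 3 (t=19: DEC count by 15): {count=-15, max=27}
  after event 4 (t=24: DEL count): {max=27}
  after event 5 (t=26: INC total by 8): {max=27, total=8}

Answer: {max=27, total=8}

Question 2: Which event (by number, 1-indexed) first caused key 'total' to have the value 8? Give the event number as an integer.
Looking for first event where total becomes 8:
  event 5: total (absent) -> 8  <-- first match

Answer: 5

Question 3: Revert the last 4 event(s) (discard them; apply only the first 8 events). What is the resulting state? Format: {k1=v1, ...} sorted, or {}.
Answer: {max=27, total=47}

Derivation:
Keep first 8 events (discard last 4):
  after event 1 (t=5: SET max = 27): {max=27}
  after event 2 (t=9: DEL count): {max=27}
  after event 3 (t=19: DEC count by 15): {count=-15, max=27}
  after event 4 (t=24: DEL count): {max=27}
  after event 5 (t=26: INC total by 8): {max=27, total=8}
  after event 6 (t=35: INC total by 4): {max=27, total=12}
  after event 7 (t=43: SET total = 36): {max=27, total=36}
  after event 8 (t=52: INC total by 11): {max=27, total=47}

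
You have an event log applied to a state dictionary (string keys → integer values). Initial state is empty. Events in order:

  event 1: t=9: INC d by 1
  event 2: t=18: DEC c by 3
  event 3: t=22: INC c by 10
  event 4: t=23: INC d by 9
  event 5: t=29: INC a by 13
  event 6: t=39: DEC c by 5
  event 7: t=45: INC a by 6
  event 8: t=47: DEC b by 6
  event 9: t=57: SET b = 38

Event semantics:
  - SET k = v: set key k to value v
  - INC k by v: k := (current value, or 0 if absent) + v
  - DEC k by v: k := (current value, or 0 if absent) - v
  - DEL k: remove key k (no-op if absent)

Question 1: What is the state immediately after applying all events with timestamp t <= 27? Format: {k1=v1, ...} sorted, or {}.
Apply events with t <= 27 (4 events):
  after event 1 (t=9: INC d by 1): {d=1}
  after event 2 (t=18: DEC c by 3): {c=-3, d=1}
  after event 3 (t=22: INC c by 10): {c=7, d=1}
  after event 4 (t=23: INC d by 9): {c=7, d=10}

Answer: {c=7, d=10}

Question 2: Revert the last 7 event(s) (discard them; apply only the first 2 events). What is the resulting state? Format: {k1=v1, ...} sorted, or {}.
Keep first 2 events (discard last 7):
  after event 1 (t=9: INC d by 1): {d=1}
  after event 2 (t=18: DEC c by 3): {c=-3, d=1}

Answer: {c=-3, d=1}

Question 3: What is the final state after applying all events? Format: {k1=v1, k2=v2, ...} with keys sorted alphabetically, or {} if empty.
  after event 1 (t=9: INC d by 1): {d=1}
  after event 2 (t=18: DEC c by 3): {c=-3, d=1}
  after event 3 (t=22: INC c by 10): {c=7, d=1}
  after event 4 (t=23: INC d by 9): {c=7, d=10}
  after event 5 (t=29: INC a by 13): {a=13, c=7, d=10}
  after event 6 (t=39: DEC c by 5): {a=13, c=2, d=10}
  after event 7 (t=45: INC a by 6): {a=19, c=2, d=10}
  after event 8 (t=47: DEC b by 6): {a=19, b=-6, c=2, d=10}
  after event 9 (t=57: SET b = 38): {a=19, b=38, c=2, d=10}

Answer: {a=19, b=38, c=2, d=10}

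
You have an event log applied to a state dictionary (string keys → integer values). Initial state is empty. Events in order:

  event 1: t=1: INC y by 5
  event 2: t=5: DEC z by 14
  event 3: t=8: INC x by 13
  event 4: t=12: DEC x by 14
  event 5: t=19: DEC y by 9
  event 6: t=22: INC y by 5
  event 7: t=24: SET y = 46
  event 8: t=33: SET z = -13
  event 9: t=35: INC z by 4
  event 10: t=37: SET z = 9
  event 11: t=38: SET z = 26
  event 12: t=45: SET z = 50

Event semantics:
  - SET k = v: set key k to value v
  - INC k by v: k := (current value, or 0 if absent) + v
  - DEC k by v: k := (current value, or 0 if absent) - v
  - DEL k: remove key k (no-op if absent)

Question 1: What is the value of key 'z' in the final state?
Track key 'z' through all 12 events:
  event 1 (t=1: INC y by 5): z unchanged
  event 2 (t=5: DEC z by 14): z (absent) -> -14
  event 3 (t=8: INC x by 13): z unchanged
  event 4 (t=12: DEC x by 14): z unchanged
  event 5 (t=19: DEC y by 9): z unchanged
  event 6 (t=22: INC y by 5): z unchanged
  event 7 (t=24: SET y = 46): z unchanged
  event 8 (t=33: SET z = -13): z -14 -> -13
  event 9 (t=35: INC z by 4): z -13 -> -9
  event 10 (t=37: SET z = 9): z -9 -> 9
  event 11 (t=38: SET z = 26): z 9 -> 26
  event 12 (t=45: SET z = 50): z 26 -> 50
Final: z = 50

Answer: 50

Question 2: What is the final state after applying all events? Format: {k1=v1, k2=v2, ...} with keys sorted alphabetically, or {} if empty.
  after event 1 (t=1: INC y by 5): {y=5}
  after event 2 (t=5: DEC z by 14): {y=5, z=-14}
  after event 3 (t=8: INC x by 13): {x=13, y=5, z=-14}
  after event 4 (t=12: DEC x by 14): {x=-1, y=5, z=-14}
  after event 5 (t=19: DEC y by 9): {x=-1, y=-4, z=-14}
  after event 6 (t=22: INC y by 5): {x=-1, y=1, z=-14}
  after event 7 (t=24: SET y = 46): {x=-1, y=46, z=-14}
  after event 8 (t=33: SET z = -13): {x=-1, y=46, z=-13}
  after event 9 (t=35: INC z by 4): {x=-1, y=46, z=-9}
  after event 10 (t=37: SET z = 9): {x=-1, y=46, z=9}
  after event 11 (t=38: SET z = 26): {x=-1, y=46, z=26}
  after event 12 (t=45: SET z = 50): {x=-1, y=46, z=50}

Answer: {x=-1, y=46, z=50}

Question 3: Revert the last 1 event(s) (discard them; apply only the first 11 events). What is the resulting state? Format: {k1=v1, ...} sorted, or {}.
Keep first 11 events (discard last 1):
  after event 1 (t=1: INC y by 5): {y=5}
  after event 2 (t=5: DEC z by 14): {y=5, z=-14}
  after event 3 (t=8: INC x by 13): {x=13, y=5, z=-14}
  after event 4 (t=12: DEC x by 14): {x=-1, y=5, z=-14}
  after event 5 (t=19: DEC y by 9): {x=-1, y=-4, z=-14}
  after event 6 (t=22: INC y by 5): {x=-1, y=1, z=-14}
  after event 7 (t=24: SET y = 46): {x=-1, y=46, z=-14}
  after event 8 (t=33: SET z = -13): {x=-1, y=46, z=-13}
  after event 9 (t=35: INC z by 4): {x=-1, y=46, z=-9}
  after event 10 (t=37: SET z = 9): {x=-1, y=46, z=9}
  after event 11 (t=38: SET z = 26): {x=-1, y=46, z=26}

Answer: {x=-1, y=46, z=26}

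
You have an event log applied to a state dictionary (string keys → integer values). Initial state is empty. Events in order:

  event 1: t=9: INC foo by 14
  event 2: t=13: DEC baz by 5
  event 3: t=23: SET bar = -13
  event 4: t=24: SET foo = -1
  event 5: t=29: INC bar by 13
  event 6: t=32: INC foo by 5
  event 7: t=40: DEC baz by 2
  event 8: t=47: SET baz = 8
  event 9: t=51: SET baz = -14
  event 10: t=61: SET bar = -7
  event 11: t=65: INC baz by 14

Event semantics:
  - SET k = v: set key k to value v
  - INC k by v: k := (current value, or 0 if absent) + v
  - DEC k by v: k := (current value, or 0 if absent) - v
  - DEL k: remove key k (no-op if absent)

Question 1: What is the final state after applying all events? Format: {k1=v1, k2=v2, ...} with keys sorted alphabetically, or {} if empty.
  after event 1 (t=9: INC foo by 14): {foo=14}
  after event 2 (t=13: DEC baz by 5): {baz=-5, foo=14}
  after event 3 (t=23: SET bar = -13): {bar=-13, baz=-5, foo=14}
  after event 4 (t=24: SET foo = -1): {bar=-13, baz=-5, foo=-1}
  after event 5 (t=29: INC bar by 13): {bar=0, baz=-5, foo=-1}
  after event 6 (t=32: INC foo by 5): {bar=0, baz=-5, foo=4}
  after event 7 (t=40: DEC baz by 2): {bar=0, baz=-7, foo=4}
  after event 8 (t=47: SET baz = 8): {bar=0, baz=8, foo=4}
  after event 9 (t=51: SET baz = -14): {bar=0, baz=-14, foo=4}
  after event 10 (t=61: SET bar = -7): {bar=-7, baz=-14, foo=4}
  after event 11 (t=65: INC baz by 14): {bar=-7, baz=0, foo=4}

Answer: {bar=-7, baz=0, foo=4}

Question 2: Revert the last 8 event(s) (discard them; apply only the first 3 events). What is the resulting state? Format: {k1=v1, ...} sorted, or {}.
Keep first 3 events (discard last 8):
  after event 1 (t=9: INC foo by 14): {foo=14}
  after event 2 (t=13: DEC baz by 5): {baz=-5, foo=14}
  after event 3 (t=23: SET bar = -13): {bar=-13, baz=-5, foo=14}

Answer: {bar=-13, baz=-5, foo=14}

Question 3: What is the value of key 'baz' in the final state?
Track key 'baz' through all 11 events:
  event 1 (t=9: INC foo by 14): baz unchanged
  event 2 (t=13: DEC baz by 5): baz (absent) -> -5
  event 3 (t=23: SET bar = -13): baz unchanged
  event 4 (t=24: SET foo = -1): baz unchanged
  event 5 (t=29: INC bar by 13): baz unchanged
  event 6 (t=32: INC foo by 5): baz unchanged
  event 7 (t=40: DEC baz by 2): baz -5 -> -7
  event 8 (t=47: SET baz = 8): baz -7 -> 8
  event 9 (t=51: SET baz = -14): baz 8 -> -14
  event 10 (t=61: SET bar = -7): baz unchanged
  event 11 (t=65: INC baz by 14): baz -14 -> 0
Final: baz = 0

Answer: 0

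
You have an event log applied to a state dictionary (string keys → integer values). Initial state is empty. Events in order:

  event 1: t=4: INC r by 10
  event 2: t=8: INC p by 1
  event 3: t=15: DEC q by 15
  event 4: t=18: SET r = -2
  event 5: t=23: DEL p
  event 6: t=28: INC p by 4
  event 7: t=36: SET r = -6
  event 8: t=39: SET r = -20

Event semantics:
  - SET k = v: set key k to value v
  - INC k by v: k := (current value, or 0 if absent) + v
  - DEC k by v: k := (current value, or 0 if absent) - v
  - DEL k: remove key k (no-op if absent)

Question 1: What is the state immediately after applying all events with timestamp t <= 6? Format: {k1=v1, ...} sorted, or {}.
Apply events with t <= 6 (1 events):
  after event 1 (t=4: INC r by 10): {r=10}

Answer: {r=10}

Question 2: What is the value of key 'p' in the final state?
Track key 'p' through all 8 events:
  event 1 (t=4: INC r by 10): p unchanged
  event 2 (t=8: INC p by 1): p (absent) -> 1
  event 3 (t=15: DEC q by 15): p unchanged
  event 4 (t=18: SET r = -2): p unchanged
  event 5 (t=23: DEL p): p 1 -> (absent)
  event 6 (t=28: INC p by 4): p (absent) -> 4
  event 7 (t=36: SET r = -6): p unchanged
  event 8 (t=39: SET r = -20): p unchanged
Final: p = 4

Answer: 4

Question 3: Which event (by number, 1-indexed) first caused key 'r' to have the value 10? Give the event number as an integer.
Answer: 1

Derivation:
Looking for first event where r becomes 10:
  event 1: r (absent) -> 10  <-- first match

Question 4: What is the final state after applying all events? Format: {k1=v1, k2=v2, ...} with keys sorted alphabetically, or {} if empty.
  after event 1 (t=4: INC r by 10): {r=10}
  after event 2 (t=8: INC p by 1): {p=1, r=10}
  after event 3 (t=15: DEC q by 15): {p=1, q=-15, r=10}
  after event 4 (t=18: SET r = -2): {p=1, q=-15, r=-2}
  after event 5 (t=23: DEL p): {q=-15, r=-2}
  after event 6 (t=28: INC p by 4): {p=4, q=-15, r=-2}
  after event 7 (t=36: SET r = -6): {p=4, q=-15, r=-6}
  after event 8 (t=39: SET r = -20): {p=4, q=-15, r=-20}

Answer: {p=4, q=-15, r=-20}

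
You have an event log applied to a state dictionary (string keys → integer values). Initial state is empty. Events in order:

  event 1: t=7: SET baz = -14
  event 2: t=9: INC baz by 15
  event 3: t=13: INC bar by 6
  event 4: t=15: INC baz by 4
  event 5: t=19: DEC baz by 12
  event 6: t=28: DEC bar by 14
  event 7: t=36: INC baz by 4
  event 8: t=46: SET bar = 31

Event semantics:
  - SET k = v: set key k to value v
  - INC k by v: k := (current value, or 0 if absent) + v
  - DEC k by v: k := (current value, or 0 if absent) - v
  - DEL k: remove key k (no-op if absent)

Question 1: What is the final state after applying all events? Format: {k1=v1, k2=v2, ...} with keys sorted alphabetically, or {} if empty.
  after event 1 (t=7: SET baz = -14): {baz=-14}
  after event 2 (t=9: INC baz by 15): {baz=1}
  after event 3 (t=13: INC bar by 6): {bar=6, baz=1}
  after event 4 (t=15: INC baz by 4): {bar=6, baz=5}
  after event 5 (t=19: DEC baz by 12): {bar=6, baz=-7}
  after event 6 (t=28: DEC bar by 14): {bar=-8, baz=-7}
  after event 7 (t=36: INC baz by 4): {bar=-8, baz=-3}
  after event 8 (t=46: SET bar = 31): {bar=31, baz=-3}

Answer: {bar=31, baz=-3}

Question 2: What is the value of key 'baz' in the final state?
Answer: -3

Derivation:
Track key 'baz' through all 8 events:
  event 1 (t=7: SET baz = -14): baz (absent) -> -14
  event 2 (t=9: INC baz by 15): baz -14 -> 1
  event 3 (t=13: INC bar by 6): baz unchanged
  event 4 (t=15: INC baz by 4): baz 1 -> 5
  event 5 (t=19: DEC baz by 12): baz 5 -> -7
  event 6 (t=28: DEC bar by 14): baz unchanged
  event 7 (t=36: INC baz by 4): baz -7 -> -3
  event 8 (t=46: SET bar = 31): baz unchanged
Final: baz = -3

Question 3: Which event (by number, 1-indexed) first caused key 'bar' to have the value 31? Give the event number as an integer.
Answer: 8

Derivation:
Looking for first event where bar becomes 31:
  event 3: bar = 6
  event 4: bar = 6
  event 5: bar = 6
  event 6: bar = -8
  event 7: bar = -8
  event 8: bar -8 -> 31  <-- first match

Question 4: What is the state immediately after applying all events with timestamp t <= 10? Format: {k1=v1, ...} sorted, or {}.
Answer: {baz=1}

Derivation:
Apply events with t <= 10 (2 events):
  after event 1 (t=7: SET baz = -14): {baz=-14}
  after event 2 (t=9: INC baz by 15): {baz=1}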